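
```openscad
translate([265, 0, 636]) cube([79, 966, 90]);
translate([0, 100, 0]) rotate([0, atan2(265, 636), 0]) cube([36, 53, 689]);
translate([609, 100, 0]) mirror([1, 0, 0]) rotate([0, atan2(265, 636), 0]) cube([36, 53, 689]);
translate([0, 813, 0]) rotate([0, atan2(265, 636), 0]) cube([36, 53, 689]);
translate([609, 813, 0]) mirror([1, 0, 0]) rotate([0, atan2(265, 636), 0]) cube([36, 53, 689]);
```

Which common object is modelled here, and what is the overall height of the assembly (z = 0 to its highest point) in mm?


A sawhorse. The overall height is 726 mm.

A beam across two mirrored pairs of raked legs — a sawhorse. The beam's underside is at z = 636 (matching the legs' vertical rise in atan2(265, 636)) and the beam is 90 mm tall, so its top is at 636 + 90 = 726 mm. The raked legs top out at the beam's underside, so that is the highest point.


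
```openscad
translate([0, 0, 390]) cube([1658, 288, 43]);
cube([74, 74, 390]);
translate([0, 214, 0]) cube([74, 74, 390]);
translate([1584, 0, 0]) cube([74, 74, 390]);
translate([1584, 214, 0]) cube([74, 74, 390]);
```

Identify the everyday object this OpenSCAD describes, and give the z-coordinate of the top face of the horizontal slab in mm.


A bench. The seat-top height is 433 mm.

A long slab on four corner posts — a bench. The slab sits at z = 390 with thickness 43, so the top is 390 + 43 = 433 mm.


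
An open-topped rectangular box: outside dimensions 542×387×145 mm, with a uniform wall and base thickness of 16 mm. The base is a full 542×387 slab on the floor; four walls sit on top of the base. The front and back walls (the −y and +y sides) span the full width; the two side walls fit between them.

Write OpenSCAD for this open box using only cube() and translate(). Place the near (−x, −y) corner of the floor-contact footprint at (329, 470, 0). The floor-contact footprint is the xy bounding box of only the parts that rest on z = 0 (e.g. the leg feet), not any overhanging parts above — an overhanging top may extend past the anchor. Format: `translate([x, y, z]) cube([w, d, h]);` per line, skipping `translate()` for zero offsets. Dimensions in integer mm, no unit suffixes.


translate([329, 470, 0]) cube([542, 387, 16]);
translate([329, 470, 16]) cube([542, 16, 129]);
translate([329, 841, 16]) cube([542, 16, 129]);
translate([329, 486, 16]) cube([16, 355, 129]);
translate([855, 486, 16]) cube([16, 355, 129]);


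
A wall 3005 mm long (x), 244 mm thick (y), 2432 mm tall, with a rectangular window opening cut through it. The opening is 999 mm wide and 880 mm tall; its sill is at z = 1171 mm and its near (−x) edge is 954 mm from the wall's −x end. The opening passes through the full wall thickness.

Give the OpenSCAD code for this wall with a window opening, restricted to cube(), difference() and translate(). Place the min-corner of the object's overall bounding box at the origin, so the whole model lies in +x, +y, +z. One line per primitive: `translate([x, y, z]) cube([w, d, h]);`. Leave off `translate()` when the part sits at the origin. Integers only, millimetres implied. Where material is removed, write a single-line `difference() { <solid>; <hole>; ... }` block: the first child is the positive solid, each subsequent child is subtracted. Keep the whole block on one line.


difference() { cube([3005, 244, 2432]); translate([954, 0, 1171]) cube([999, 244, 880]); }


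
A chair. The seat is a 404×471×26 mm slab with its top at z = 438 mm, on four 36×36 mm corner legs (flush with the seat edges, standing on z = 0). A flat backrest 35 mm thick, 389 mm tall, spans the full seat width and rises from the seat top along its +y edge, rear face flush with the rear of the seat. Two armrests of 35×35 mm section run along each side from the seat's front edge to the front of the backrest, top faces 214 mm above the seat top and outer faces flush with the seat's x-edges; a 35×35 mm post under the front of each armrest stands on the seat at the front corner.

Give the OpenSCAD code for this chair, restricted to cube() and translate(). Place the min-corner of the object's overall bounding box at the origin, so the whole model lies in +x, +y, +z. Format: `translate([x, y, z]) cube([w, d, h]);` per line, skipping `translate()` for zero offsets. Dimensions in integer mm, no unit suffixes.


translate([0, 0, 412]) cube([404, 471, 26]);
cube([36, 36, 412]);
translate([368, 0, 0]) cube([36, 36, 412]);
translate([0, 435, 0]) cube([36, 36, 412]);
translate([368, 435, 0]) cube([36, 36, 412]);
translate([0, 436, 438]) cube([404, 35, 389]);
translate([0, 0, 617]) cube([35, 436, 35]);
translate([369, 0, 617]) cube([35, 436, 35]);
translate([0, 0, 438]) cube([35, 35, 179]);
translate([369, 0, 438]) cube([35, 35, 179]);


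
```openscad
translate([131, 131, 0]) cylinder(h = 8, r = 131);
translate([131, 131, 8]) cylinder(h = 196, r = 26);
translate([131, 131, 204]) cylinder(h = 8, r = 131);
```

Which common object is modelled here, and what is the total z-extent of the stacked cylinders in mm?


A spool. The overall height is 212 mm.

Three coaxial cylinders, large–small–large — a spool. Two 8 mm flanges and a 196 mm core give 8 + 196 + 8 = 212 mm.


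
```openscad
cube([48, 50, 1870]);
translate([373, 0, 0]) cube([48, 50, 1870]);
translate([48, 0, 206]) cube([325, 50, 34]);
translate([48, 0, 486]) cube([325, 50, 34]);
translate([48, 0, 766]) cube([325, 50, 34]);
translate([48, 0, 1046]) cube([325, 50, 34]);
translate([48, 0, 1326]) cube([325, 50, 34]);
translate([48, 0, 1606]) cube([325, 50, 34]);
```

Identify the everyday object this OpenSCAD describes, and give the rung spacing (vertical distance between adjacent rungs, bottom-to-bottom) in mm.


A ladder. The rung spacing is 280 mm.

Two tall 48×50 posts with 6 short bars between them — a ladder. Adjacent rungs sit at z = 206 and z = 486, so the spacing is 486 − 206 = 280 mm.


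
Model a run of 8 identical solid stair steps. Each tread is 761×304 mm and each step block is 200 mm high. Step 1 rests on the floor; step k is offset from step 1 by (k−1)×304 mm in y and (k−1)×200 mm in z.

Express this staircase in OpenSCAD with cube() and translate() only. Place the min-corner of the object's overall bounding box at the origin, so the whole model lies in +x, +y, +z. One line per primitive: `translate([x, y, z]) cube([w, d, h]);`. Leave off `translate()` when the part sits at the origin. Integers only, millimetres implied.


cube([761, 304, 200]);
translate([0, 304, 200]) cube([761, 304, 200]);
translate([0, 608, 400]) cube([761, 304, 200]);
translate([0, 912, 600]) cube([761, 304, 200]);
translate([0, 1216, 800]) cube([761, 304, 200]);
translate([0, 1520, 1000]) cube([761, 304, 200]);
translate([0, 1824, 1200]) cube([761, 304, 200]);
translate([0, 2128, 1400]) cube([761, 304, 200]);


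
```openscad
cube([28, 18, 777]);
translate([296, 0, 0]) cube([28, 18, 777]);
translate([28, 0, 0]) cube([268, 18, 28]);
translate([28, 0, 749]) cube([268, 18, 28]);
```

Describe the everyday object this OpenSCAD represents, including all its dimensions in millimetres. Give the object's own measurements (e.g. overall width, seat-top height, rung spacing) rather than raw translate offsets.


A rectangular picture frame lying in the x–z plane (depth along y). The opening is 268 mm wide (x) by 721 mm tall (z), surrounded by a border 28 mm wide on all four sides. The frame is 18 mm deep and is made of two full-height vertical stiles with two horizontal rails fitted between them.


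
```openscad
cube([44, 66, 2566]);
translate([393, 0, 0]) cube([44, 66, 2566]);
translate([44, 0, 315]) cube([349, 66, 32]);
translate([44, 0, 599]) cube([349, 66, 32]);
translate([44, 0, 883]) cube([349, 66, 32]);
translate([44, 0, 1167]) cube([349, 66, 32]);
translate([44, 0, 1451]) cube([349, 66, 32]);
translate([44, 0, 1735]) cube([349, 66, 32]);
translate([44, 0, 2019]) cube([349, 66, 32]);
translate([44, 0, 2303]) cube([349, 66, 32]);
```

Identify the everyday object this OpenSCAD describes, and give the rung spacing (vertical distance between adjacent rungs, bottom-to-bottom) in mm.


A ladder. The rung spacing is 284 mm.

Two tall 44×66 posts with 8 short bars between them — a ladder. Adjacent rungs sit at z = 315 and z = 599, so the spacing is 599 − 315 = 284 mm.


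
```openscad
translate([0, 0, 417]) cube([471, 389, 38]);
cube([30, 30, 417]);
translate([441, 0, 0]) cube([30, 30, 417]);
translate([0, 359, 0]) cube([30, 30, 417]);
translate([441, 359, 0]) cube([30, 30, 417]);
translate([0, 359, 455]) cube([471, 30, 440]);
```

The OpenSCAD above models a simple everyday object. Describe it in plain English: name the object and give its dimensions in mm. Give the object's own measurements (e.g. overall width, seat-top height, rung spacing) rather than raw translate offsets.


A chair. The seat is a 471×389×38 mm slab with its top at z = 455 mm, on four 30×30 mm corner legs (flush with the seat edges, standing on z = 0). A flat backrest 30 mm thick, 440 mm tall, spans the full seat width and rises from the seat top along its +y edge, rear face flush with the rear of the seat.


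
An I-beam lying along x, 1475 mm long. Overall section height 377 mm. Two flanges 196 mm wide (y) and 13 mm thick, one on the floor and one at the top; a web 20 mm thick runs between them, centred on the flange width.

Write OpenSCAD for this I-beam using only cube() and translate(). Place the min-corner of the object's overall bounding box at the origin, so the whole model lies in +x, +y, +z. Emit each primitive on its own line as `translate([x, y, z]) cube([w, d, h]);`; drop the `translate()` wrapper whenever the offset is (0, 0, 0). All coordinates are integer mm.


cube([1475, 196, 13]);
translate([0, 88, 13]) cube([1475, 20, 351]);
translate([0, 0, 364]) cube([1475, 196, 13]);


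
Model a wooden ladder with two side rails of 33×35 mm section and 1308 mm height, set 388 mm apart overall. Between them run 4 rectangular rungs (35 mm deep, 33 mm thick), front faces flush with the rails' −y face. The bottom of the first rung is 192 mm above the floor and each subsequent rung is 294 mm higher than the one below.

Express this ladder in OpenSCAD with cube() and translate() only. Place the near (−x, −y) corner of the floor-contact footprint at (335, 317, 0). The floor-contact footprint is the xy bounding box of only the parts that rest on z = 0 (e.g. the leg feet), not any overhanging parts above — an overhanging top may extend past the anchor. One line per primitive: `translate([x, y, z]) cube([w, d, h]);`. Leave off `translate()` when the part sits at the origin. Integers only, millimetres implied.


translate([335, 317, 0]) cube([33, 35, 1308]);
translate([690, 317, 0]) cube([33, 35, 1308]);
translate([368, 317, 192]) cube([322, 35, 33]);
translate([368, 317, 486]) cube([322, 35, 33]);
translate([368, 317, 780]) cube([322, 35, 33]);
translate([368, 317, 1074]) cube([322, 35, 33]);


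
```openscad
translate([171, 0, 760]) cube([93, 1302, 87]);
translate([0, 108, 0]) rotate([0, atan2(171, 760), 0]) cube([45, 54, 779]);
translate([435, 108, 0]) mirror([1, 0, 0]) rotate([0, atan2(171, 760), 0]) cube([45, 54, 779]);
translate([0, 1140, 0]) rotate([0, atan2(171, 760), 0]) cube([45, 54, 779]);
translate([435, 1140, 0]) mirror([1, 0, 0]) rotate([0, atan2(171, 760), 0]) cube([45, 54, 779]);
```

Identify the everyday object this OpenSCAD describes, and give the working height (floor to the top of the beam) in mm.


A sawhorse. The overall height is 847 mm.

A beam across two mirrored pairs of raked legs — a sawhorse. The beam's underside is at z = 760 (matching the legs' vertical rise in atan2(171, 760)) and the beam is 87 mm tall, so its top is at 760 + 87 = 847 mm. The raked legs top out at the beam's underside, so that is the highest point.


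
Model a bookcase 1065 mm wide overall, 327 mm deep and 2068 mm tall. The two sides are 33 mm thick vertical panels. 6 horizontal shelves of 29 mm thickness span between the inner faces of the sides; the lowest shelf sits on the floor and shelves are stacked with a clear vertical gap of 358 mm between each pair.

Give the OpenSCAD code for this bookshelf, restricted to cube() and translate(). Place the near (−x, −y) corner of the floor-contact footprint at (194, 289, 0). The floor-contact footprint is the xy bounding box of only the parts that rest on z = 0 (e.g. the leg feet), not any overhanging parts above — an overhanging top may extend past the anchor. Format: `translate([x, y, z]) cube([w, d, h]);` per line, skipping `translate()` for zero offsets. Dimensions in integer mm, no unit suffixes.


translate([194, 289, 0]) cube([33, 327, 2068]);
translate([1226, 289, 0]) cube([33, 327, 2068]);
translate([227, 289, 0]) cube([999, 327, 29]);
translate([227, 289, 387]) cube([999, 327, 29]);
translate([227, 289, 774]) cube([999, 327, 29]);
translate([227, 289, 1161]) cube([999, 327, 29]);
translate([227, 289, 1548]) cube([999, 327, 29]);
translate([227, 289, 1935]) cube([999, 327, 29]);


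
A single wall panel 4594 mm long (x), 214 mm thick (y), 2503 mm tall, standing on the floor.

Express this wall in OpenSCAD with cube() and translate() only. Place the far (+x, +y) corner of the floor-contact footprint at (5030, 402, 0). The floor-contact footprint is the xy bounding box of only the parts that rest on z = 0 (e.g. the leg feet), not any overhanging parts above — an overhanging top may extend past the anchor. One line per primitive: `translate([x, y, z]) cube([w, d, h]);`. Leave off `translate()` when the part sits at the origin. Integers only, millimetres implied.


translate([436, 188, 0]) cube([4594, 214, 2503]);


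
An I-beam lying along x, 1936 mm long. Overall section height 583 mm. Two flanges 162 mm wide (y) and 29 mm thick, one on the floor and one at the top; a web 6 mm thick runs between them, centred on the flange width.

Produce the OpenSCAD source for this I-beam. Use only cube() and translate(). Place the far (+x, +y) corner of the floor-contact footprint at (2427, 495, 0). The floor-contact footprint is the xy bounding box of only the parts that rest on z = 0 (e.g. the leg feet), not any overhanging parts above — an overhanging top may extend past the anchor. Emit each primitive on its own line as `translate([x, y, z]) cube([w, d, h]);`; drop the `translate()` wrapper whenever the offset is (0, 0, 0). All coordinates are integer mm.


translate([491, 333, 0]) cube([1936, 162, 29]);
translate([491, 411, 29]) cube([1936, 6, 525]);
translate([491, 333, 554]) cube([1936, 162, 29]);


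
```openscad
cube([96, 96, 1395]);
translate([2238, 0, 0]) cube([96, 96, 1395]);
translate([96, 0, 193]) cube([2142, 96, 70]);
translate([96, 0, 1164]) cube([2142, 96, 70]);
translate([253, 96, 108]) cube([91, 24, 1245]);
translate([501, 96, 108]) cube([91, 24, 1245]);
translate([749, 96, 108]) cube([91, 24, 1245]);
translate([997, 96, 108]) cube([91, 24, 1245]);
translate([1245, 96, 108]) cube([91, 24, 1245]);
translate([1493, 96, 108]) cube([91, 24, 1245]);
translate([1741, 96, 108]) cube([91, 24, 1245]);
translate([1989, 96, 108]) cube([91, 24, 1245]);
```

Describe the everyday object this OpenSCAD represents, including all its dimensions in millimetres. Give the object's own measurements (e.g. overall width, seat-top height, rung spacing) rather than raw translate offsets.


A fence section. Two 96×96 mm posts, 1395 mm tall, stand on the floor with a clear span of 2142 mm between their inner faces. Two horizontal rails of 96×70 mm section span the gap between the posts with their undersides at z = 193 mm and z = 1164 mm, flush with the posts' −y face. 8 pickets, each 91 mm wide, 24 mm thick and 1245 mm tall, are fixed to the +y face of the rails with their bottoms at z = 108 mm, spaced across the span with a 157 mm gap after the −x post and between neighbouring pickets, with 158 mm left before the +x post.


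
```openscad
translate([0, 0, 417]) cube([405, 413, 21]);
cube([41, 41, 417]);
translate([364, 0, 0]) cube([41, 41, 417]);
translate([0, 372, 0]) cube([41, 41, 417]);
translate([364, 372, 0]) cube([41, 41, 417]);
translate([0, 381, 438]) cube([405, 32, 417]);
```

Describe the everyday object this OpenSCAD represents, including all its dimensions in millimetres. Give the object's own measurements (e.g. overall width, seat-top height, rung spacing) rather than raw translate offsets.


A chair. The seat is a 405×413×21 mm slab with its top at z = 438 mm, on four 41×41 mm corner legs (flush with the seat edges, standing on z = 0). A flat backrest 32 mm thick, 417 mm tall, spans the full seat width and rises from the seat top along its +y edge, rear face flush with the rear of the seat.


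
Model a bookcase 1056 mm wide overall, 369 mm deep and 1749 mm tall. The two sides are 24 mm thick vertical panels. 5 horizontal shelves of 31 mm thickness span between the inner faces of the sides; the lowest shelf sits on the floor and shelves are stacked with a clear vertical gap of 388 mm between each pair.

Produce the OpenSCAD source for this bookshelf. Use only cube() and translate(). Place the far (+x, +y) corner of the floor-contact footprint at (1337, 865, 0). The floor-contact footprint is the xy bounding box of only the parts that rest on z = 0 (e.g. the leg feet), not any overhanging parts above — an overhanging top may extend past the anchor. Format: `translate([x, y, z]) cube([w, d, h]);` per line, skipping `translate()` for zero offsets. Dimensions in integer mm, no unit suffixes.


translate([281, 496, 0]) cube([24, 369, 1749]);
translate([1313, 496, 0]) cube([24, 369, 1749]);
translate([305, 496, 0]) cube([1008, 369, 31]);
translate([305, 496, 419]) cube([1008, 369, 31]);
translate([305, 496, 838]) cube([1008, 369, 31]);
translate([305, 496, 1257]) cube([1008, 369, 31]);
translate([305, 496, 1676]) cube([1008, 369, 31]);


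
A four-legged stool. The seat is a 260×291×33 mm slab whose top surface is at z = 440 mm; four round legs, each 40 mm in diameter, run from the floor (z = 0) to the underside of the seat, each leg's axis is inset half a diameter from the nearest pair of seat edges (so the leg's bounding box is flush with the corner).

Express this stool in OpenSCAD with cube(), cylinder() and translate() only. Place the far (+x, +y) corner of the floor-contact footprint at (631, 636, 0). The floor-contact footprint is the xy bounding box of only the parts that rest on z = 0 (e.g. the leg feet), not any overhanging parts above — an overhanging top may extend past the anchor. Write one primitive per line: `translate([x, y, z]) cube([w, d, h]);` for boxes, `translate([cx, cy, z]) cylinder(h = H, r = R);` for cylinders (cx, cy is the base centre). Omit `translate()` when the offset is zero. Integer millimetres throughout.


translate([371, 345, 407]) cube([260, 291, 33]);
translate([391, 365, 0]) cylinder(h = 407, r = 20);
translate([611, 365, 0]) cylinder(h = 407, r = 20);
translate([391, 616, 0]) cylinder(h = 407, r = 20);
translate([611, 616, 0]) cylinder(h = 407, r = 20);


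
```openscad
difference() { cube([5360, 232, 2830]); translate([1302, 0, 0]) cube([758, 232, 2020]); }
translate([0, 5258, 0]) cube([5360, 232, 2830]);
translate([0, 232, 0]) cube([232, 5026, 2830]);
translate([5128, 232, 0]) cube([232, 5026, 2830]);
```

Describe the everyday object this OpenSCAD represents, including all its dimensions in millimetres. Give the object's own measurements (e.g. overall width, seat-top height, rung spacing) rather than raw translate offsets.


A single room: four walls, each 2830 mm tall and 232 mm thick, enclosing an outside footprint 5360×5490 mm (x × y), no floor or roof. The front and back walls (−y and +y sides) run the full x-width; the side walls fit between their inner faces. A door opening 758 mm wide and 2020 mm tall is cut through the front wall from the floor up, its −x edge 1302 mm from the wall's −x end.


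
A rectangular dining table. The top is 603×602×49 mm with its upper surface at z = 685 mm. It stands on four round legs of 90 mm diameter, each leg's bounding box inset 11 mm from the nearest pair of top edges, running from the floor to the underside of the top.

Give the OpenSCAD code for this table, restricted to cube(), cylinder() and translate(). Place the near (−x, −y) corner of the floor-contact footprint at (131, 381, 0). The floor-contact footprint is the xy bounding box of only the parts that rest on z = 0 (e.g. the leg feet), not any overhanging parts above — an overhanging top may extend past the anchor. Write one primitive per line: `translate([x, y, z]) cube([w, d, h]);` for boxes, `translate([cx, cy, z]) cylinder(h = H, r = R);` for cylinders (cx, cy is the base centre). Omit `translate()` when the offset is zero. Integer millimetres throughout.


translate([120, 370, 636]) cube([603, 602, 49]);
translate([176, 426, 0]) cylinder(h = 636, r = 45);
translate([667, 426, 0]) cylinder(h = 636, r = 45);
translate([176, 916, 0]) cylinder(h = 636, r = 45);
translate([667, 916, 0]) cylinder(h = 636, r = 45);


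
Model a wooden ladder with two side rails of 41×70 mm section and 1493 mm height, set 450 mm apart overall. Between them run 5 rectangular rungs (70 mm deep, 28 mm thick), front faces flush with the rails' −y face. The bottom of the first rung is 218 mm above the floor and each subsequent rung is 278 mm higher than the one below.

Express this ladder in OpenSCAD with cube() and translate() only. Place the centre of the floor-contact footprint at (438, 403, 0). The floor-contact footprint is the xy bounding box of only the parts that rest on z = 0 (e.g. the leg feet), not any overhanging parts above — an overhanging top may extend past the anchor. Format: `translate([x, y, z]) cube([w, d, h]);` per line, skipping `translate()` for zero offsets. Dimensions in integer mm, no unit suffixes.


translate([213, 368, 0]) cube([41, 70, 1493]);
translate([622, 368, 0]) cube([41, 70, 1493]);
translate([254, 368, 218]) cube([368, 70, 28]);
translate([254, 368, 496]) cube([368, 70, 28]);
translate([254, 368, 774]) cube([368, 70, 28]);
translate([254, 368, 1052]) cube([368, 70, 28]);
translate([254, 368, 1330]) cube([368, 70, 28]);


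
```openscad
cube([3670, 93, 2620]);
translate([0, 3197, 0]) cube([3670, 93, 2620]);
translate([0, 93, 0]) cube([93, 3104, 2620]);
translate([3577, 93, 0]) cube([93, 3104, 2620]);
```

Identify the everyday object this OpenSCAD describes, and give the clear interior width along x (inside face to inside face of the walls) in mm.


A house (or room) frame. The interior width is 3484 mm.

Four 2620 mm walls enclosing a rectangle with no floor or roof — a room or house frame. Outside width is 3670 mm and wall thickness is 93 mm, so the interior width is 3670 − 2 × 93 = 3484 mm.


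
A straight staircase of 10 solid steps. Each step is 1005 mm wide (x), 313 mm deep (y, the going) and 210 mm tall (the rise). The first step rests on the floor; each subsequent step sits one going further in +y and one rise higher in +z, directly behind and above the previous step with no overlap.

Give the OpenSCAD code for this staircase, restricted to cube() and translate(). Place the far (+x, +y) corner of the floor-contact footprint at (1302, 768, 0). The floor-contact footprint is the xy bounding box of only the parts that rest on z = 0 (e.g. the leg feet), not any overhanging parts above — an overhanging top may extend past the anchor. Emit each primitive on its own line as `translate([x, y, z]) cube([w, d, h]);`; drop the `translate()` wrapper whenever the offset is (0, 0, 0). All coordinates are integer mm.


translate([297, 455, 0]) cube([1005, 313, 210]);
translate([297, 768, 210]) cube([1005, 313, 210]);
translate([297, 1081, 420]) cube([1005, 313, 210]);
translate([297, 1394, 630]) cube([1005, 313, 210]);
translate([297, 1707, 840]) cube([1005, 313, 210]);
translate([297, 2020, 1050]) cube([1005, 313, 210]);
translate([297, 2333, 1260]) cube([1005, 313, 210]);
translate([297, 2646, 1470]) cube([1005, 313, 210]);
translate([297, 2959, 1680]) cube([1005, 313, 210]);
translate([297, 3272, 1890]) cube([1005, 313, 210]);


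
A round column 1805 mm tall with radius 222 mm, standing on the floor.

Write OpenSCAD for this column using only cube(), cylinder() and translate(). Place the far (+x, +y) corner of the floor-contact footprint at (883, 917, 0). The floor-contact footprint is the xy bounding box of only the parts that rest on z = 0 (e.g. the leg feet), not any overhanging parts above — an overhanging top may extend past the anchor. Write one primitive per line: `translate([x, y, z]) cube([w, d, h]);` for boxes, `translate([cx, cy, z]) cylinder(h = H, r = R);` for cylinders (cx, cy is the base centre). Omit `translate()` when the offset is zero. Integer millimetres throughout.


translate([661, 695, 0]) cylinder(h = 1805, r = 222);


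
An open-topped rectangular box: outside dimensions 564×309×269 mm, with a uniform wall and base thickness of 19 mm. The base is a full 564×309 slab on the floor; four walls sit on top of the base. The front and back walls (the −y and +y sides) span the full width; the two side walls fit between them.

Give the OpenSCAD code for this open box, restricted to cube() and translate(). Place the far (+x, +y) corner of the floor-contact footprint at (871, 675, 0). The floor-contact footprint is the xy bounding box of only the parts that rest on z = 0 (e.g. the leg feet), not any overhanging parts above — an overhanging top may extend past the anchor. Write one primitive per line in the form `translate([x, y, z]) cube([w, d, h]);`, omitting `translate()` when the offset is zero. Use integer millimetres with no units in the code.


translate([307, 366, 0]) cube([564, 309, 19]);
translate([307, 366, 19]) cube([564, 19, 250]);
translate([307, 656, 19]) cube([564, 19, 250]);
translate([307, 385, 19]) cube([19, 271, 250]);
translate([852, 385, 19]) cube([19, 271, 250]);


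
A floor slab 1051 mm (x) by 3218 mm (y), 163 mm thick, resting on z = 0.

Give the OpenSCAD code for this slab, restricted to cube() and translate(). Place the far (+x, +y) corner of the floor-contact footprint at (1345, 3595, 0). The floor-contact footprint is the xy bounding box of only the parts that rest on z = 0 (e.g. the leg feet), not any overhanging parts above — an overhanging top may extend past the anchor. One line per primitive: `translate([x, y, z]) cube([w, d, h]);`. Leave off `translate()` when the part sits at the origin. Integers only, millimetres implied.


translate([294, 377, 0]) cube([1051, 3218, 163]);


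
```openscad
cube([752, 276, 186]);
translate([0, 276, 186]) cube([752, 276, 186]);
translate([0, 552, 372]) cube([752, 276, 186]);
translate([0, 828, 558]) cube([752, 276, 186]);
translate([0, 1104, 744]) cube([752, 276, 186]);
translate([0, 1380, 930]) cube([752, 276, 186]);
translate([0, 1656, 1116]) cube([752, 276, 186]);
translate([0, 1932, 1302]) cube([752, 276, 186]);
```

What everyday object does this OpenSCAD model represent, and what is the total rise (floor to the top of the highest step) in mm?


A staircase. The total rise is 1488 mm.

8 identical blocks, each offset up and back from the previous — a staircase. Each step is 186 mm tall and there are 8 of them, so the total rise is 8 × 186 = 1488 mm.


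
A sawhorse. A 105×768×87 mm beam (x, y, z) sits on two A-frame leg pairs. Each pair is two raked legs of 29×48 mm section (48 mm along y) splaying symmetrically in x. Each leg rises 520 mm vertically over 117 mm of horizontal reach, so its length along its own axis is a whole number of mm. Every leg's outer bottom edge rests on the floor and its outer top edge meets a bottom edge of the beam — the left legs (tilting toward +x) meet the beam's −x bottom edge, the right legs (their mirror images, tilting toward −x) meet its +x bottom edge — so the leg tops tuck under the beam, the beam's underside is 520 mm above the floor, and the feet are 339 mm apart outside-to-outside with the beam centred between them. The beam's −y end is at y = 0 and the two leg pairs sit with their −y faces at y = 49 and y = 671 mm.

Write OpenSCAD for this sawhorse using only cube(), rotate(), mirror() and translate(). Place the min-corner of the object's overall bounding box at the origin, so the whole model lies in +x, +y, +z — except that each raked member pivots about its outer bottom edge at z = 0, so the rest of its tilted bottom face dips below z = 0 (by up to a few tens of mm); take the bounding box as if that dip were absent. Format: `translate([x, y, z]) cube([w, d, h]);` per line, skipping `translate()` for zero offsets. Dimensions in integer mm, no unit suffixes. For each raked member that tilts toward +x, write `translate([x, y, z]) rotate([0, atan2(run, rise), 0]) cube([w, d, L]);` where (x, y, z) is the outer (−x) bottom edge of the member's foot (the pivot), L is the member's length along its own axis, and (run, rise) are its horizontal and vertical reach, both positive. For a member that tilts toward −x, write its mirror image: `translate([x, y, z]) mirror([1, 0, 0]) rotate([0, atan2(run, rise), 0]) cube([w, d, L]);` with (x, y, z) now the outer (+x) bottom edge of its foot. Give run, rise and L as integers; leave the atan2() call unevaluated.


// leg length = √(117² + 520²) = 533
// right-leg outer foot x = 2·117 + 105 = 339
// beam min-corner = (117, 0, 520)
translate([117, 0, 520]) cube([105, 768, 87]);
translate([0, 49, 0]) rotate([0, atan2(117, 520), 0]) cube([29, 48, 533]);
translate([339, 49, 0]) mirror([1, 0, 0]) rotate([0, atan2(117, 520), 0]) cube([29, 48, 533]);
translate([0, 671, 0]) rotate([0, atan2(117, 520), 0]) cube([29, 48, 533]);
translate([339, 671, 0]) mirror([1, 0, 0]) rotate([0, atan2(117, 520), 0]) cube([29, 48, 533]);


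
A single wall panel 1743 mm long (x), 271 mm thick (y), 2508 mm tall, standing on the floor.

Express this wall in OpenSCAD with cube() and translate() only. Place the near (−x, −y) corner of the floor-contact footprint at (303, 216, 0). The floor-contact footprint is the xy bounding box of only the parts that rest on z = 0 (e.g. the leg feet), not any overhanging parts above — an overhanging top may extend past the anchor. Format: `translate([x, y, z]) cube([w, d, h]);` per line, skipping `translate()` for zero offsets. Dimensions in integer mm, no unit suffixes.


translate([303, 216, 0]) cube([1743, 271, 2508]);


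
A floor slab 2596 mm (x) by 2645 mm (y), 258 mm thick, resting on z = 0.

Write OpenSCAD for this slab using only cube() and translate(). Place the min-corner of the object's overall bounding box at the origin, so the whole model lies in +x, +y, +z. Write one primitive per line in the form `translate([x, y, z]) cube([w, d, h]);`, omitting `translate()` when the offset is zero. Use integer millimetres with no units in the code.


cube([2596, 2645, 258]);


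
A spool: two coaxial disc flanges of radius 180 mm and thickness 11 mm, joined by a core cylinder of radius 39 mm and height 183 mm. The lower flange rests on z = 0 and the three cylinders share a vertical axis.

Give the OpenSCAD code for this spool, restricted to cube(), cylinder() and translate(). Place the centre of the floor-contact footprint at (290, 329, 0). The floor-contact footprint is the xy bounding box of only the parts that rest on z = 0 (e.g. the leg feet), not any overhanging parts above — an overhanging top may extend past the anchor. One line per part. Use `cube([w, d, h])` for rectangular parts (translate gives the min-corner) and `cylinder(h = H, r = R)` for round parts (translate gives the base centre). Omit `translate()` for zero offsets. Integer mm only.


translate([290, 329, 0]) cylinder(h = 11, r = 180);
translate([290, 329, 11]) cylinder(h = 183, r = 39);
translate([290, 329, 194]) cylinder(h = 11, r = 180);


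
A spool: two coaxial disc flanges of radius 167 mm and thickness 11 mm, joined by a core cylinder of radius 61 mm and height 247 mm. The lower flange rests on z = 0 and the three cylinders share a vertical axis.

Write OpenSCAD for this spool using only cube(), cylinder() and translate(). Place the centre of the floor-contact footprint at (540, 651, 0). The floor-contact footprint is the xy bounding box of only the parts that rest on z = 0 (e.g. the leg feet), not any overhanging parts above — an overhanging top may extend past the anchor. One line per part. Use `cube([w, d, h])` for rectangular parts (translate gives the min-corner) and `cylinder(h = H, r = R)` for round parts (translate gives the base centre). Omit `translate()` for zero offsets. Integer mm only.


translate([540, 651, 0]) cylinder(h = 11, r = 167);
translate([540, 651, 11]) cylinder(h = 247, r = 61);
translate([540, 651, 258]) cylinder(h = 11, r = 167);


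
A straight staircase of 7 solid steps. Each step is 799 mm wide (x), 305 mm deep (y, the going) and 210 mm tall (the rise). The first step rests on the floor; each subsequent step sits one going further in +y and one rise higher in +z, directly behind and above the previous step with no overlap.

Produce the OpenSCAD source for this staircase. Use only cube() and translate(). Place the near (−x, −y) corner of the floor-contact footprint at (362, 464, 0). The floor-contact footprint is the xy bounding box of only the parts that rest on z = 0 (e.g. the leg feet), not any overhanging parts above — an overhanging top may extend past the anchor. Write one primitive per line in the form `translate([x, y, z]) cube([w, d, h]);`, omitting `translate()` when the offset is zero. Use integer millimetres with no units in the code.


translate([362, 464, 0]) cube([799, 305, 210]);
translate([362, 769, 210]) cube([799, 305, 210]);
translate([362, 1074, 420]) cube([799, 305, 210]);
translate([362, 1379, 630]) cube([799, 305, 210]);
translate([362, 1684, 840]) cube([799, 305, 210]);
translate([362, 1989, 1050]) cube([799, 305, 210]);
translate([362, 2294, 1260]) cube([799, 305, 210]);


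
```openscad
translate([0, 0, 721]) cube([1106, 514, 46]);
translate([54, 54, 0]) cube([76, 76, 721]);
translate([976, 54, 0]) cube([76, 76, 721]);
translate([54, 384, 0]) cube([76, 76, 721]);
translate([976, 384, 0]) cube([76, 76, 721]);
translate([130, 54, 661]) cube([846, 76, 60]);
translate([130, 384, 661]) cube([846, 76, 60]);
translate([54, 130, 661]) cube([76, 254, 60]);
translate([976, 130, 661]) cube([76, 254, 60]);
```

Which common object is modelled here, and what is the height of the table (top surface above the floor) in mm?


A table. The table height is 767 mm.

A 1106×514×46 slab sits at z = 721 on four 76 mm square posts — a table. The top surface is at 721 + 46 = 767 mm.


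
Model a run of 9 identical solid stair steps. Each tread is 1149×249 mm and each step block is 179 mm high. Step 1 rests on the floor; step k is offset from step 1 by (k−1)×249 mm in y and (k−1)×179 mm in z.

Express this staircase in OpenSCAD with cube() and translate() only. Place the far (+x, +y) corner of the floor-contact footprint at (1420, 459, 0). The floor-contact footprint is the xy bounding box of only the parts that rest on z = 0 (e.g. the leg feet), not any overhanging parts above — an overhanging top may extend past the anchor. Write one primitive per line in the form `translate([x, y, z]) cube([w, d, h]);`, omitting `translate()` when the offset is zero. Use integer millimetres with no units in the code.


translate([271, 210, 0]) cube([1149, 249, 179]);
translate([271, 459, 179]) cube([1149, 249, 179]);
translate([271, 708, 358]) cube([1149, 249, 179]);
translate([271, 957, 537]) cube([1149, 249, 179]);
translate([271, 1206, 716]) cube([1149, 249, 179]);
translate([271, 1455, 895]) cube([1149, 249, 179]);
translate([271, 1704, 1074]) cube([1149, 249, 179]);
translate([271, 1953, 1253]) cube([1149, 249, 179]);
translate([271, 2202, 1432]) cube([1149, 249, 179]);


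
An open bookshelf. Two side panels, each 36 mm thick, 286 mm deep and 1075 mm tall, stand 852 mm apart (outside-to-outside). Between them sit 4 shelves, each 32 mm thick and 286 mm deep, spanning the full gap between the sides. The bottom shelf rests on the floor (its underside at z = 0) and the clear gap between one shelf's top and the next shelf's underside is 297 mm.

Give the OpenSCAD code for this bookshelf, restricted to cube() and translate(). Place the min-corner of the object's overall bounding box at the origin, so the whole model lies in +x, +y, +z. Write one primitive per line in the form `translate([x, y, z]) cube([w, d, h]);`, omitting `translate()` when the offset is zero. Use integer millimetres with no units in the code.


cube([36, 286, 1075]);
translate([816, 0, 0]) cube([36, 286, 1075]);
translate([36, 0, 0]) cube([780, 286, 32]);
translate([36, 0, 329]) cube([780, 286, 32]);
translate([36, 0, 658]) cube([780, 286, 32]);
translate([36, 0, 987]) cube([780, 286, 32]);


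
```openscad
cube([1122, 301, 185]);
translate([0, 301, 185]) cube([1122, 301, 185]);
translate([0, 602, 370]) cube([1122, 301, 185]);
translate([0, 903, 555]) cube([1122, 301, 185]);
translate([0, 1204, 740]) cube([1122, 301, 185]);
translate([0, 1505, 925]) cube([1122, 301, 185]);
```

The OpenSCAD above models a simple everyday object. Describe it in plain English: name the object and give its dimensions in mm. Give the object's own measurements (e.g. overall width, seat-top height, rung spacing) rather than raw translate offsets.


A straight staircase of 6 solid steps. Each step is 1122 mm wide (x), 301 mm deep (y, the going) and 185 mm tall (the rise). The first step rests on the floor; each subsequent step sits one going further in +y and one rise higher in +z, directly behind and above the previous step with no overlap.


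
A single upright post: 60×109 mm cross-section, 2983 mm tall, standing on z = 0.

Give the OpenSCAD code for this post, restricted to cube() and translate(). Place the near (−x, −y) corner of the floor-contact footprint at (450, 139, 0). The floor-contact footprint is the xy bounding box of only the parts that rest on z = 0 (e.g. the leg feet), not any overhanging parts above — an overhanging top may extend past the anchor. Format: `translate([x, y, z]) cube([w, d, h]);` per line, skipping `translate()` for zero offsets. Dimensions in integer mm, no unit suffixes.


translate([450, 139, 0]) cube([60, 109, 2983]);


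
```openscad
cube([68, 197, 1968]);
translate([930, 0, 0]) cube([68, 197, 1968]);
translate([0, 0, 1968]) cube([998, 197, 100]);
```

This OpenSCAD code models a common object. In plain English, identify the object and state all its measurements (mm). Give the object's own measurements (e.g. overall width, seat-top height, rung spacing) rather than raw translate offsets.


A door frame. The clear opening is 862 mm wide and 1968 mm high. Two 68 mm wide jambs, 197 mm deep, stand either side of the opening from the floor to the top of the opening. A 100 mm thick head sits across the top of both jambs, spanning the full outside width of the frame.


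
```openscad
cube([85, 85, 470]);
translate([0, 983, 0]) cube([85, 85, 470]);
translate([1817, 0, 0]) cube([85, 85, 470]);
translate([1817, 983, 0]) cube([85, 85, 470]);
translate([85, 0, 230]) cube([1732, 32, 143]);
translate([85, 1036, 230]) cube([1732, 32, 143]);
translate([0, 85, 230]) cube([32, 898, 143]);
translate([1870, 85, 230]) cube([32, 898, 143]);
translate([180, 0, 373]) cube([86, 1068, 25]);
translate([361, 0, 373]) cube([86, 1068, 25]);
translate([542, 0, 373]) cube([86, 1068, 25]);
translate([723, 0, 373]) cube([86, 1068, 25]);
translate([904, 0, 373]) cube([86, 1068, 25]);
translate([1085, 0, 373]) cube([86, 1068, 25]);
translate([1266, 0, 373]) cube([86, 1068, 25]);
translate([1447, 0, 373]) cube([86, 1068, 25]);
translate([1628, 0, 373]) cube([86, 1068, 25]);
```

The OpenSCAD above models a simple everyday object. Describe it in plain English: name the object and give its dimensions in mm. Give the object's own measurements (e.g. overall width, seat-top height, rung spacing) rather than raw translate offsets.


A bed frame 1902 mm long (x) by 1068 mm wide (y). Four 85×85 mm corner posts, 470 mm tall, at the corners of the footprint. Four rails of 32 mm thickness and 143 mm height run between adjacent posts with their undersides at z = 230 mm, their outer faces flush with the outside of the frame (the two x-running rails run between the posts' inner faces; the two y-running rails run between the posts' inner faces). 9 slats, each 86 mm wide (x) and 25 mm thick, lie across the top of the two x-running rails, running the full 1068 mm width of the frame in y; along x they sit between the end posts with a 95 mm gap after the −x posts and between neighbouring slats, leaving 103 mm before the +x posts.
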